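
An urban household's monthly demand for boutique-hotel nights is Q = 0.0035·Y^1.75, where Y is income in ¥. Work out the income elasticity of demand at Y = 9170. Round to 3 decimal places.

1.750

For Q = A·Y^β the income elasticity is constant and equal to β.
Here β = 1.75, so η = 1.750.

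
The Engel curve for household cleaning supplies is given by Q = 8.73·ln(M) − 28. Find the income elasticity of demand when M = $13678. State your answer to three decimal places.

At M = 13678: Q = 55.141.
dQ/dM = 8.73/M = 0.000638251 at this income.
η = (dQ/dM)·(M/Q) = 0.000638251 × (13678/55.141) = 0.158.

0.158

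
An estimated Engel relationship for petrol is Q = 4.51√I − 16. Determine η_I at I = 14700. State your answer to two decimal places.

At I = 14700: Q = 530.808.
dQ/dI = 4.51/(2√I) = 0.0185989 at this income.
η = (dQ/dI)·(I/Q) = 0.0185989 × (14700/530.808) = 0.52.

0.52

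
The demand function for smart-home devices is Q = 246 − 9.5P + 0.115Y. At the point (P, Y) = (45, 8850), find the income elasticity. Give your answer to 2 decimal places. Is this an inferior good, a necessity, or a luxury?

At P = 45, Y = 8850: Q = 836.250.
Holding P constant, ∂Q/∂Y = 0.115.
η_Y = (∂Q/∂Y)·(Y/Q) = 0.115 × (8850/836.250) = 1.22.
Since η > 1, this is a luxury.

1.22 (luxury)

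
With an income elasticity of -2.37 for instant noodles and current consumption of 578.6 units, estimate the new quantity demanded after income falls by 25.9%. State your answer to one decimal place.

933.8

%ΔQ ≈ η × %ΔI = -2.37 × (-25.9%) = 61.383%.
New Q ≈ 578.6 × (1 + 0.61383) = 933.8.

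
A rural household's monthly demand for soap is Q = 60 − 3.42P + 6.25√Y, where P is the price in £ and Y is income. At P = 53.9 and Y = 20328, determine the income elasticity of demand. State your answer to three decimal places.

At P = 53.9, Y = 20328: Q = 766.764.
Holding P constant, ∂Q/∂Y = 6.25/(2√Y) = 0.0219181.
η_Y = (∂Q/∂Y)·(Y/Q) = 0.0219181 × (20328/766.764) = 0.581.

0.581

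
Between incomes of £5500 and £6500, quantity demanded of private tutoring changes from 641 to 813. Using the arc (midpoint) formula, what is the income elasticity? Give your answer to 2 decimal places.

ΔQ = 813 − 641 = 172; midpoint Q̄ = (641 + 813)/2 = 727.
ΔI = 6500 − 5500 = 1000; midpoint Ī = (5500 + 6500)/2 = 6000.
η = (ΔQ/Q̄) ÷ (ΔI/Ī) = (172/727) ÷ (1000/6000) = 1.42.

1.42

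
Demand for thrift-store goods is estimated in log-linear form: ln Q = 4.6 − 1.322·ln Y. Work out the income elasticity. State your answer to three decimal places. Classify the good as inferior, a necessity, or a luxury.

-1.322 (inferior good)

In a log-linear demand, the coefficient on ln Y is the income elasticity.
So η = -1.322.
η < 0 ⇒ inferior good.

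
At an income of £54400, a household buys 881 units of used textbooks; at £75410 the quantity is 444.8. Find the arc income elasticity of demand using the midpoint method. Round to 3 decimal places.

-2.033

ΔQ = 444.8 − 881 = -436.2; midpoint Q̄ = (881 + 444.8)/2 = 662.9.
ΔI = 75410 − 54400 = 21010; midpoint Ī = (54400 + 75410)/2 = 64905.
η = (ΔQ/Q̄) ÷ (ΔI/Ī) = (-436.2/662.9) ÷ (21010/64905) = -2.033.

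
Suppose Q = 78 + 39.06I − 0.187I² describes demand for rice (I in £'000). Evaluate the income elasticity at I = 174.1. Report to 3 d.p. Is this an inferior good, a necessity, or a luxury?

At I = 174.1: Q = 1210.2245.
dQ/dI = 39.06 − 0.374I = -26.05340.
η = (dQ/dI)·(I/Q) = -26.05340 × (174.1/1210.2245) = -3.748.
η < 0 ⇒ inferior good.

-3.748 (inferior good)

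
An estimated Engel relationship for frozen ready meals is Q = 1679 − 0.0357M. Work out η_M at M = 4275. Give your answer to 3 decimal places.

-0.100

At M = 4275: Q = 1526.383.
dQ/dM = −0.0357.
η = (dQ/dM)·(M/Q) = -0.0357 × (4275/1526.383) = -0.100.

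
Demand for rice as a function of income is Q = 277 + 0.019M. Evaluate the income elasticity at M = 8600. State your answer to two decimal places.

At M = 8600: Q = 440.400.
dQ/dM = 0.019.
η = (dQ/dM)·(M/Q) = 0.019 × (8600/440.400) = 0.37.

0.37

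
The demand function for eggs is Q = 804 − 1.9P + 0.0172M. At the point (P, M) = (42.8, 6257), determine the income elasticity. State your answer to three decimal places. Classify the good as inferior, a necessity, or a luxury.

At P = 42.8, M = 6257: Q = 830.300.
Holding P constant, ∂Q/∂M = 0.0172.
η_M = (∂Q/∂M)·(M/Q) = 0.0172 × (6257/830.300) = 0.130.
Since 0 < η < 1, this is a necessity.

0.130 (necessity)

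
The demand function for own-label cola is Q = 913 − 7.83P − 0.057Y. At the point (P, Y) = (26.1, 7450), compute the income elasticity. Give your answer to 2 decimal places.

At P = 26.1, Y = 7450: Q = 283.987.
Holding P constant, ∂Q/∂Y = −0.057.
η_Y = (∂Q/∂Y)·(Y/Q) = -0.057 × (7450/283.987) = -1.50.

-1.50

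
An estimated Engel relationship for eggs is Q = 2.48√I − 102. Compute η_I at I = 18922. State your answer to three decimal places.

At I = 18922: Q = 239.142.
dQ/dI = 2.48/(2√I) = 0.00901443 at this income.
η = (dQ/dI)·(I/Q) = 0.00901443 × (18922/239.142) = 0.713.

0.713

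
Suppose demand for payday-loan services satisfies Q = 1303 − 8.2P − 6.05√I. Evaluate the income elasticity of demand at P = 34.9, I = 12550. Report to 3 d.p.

-0.999

At P = 34.9, I = 12550: Q = 339.058.
Holding P constant, ∂Q/∂I = -6.05/(2√I) = -0.0270025.
η_I = (∂Q/∂I)·(I/Q) = -0.0270025 × (12550/339.058) = -0.999.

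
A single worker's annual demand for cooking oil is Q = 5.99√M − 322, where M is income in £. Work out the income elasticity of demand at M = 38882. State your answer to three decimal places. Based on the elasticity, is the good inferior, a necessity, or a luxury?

At M = 38882: Q = 859.139.
dQ/dM = 5.99/(2√M) = 0.0151888 at this income.
η = (dQ/dM)·(M/Q) = 0.0151888 × (38882/859.139) = 0.687.
Since 0 < η < 1, the good is a necessity.

0.687 (necessity)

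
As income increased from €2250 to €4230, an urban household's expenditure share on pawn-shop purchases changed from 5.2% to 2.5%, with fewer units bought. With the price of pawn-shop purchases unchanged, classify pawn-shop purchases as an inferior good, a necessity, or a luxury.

Quantity demanded falls as income rises, so η < 0.

inferior good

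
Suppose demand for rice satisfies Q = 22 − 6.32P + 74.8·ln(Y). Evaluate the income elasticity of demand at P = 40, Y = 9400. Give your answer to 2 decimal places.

At P = 40, Y = 9400: Q = 453.505.
Holding P constant, ∂Q/∂Y = 74.8/Y = 0.00795745.
η_Y = (∂Q/∂Y)·(Y/Q) = 0.00795745 × (9400/453.505) = 0.16.

0.16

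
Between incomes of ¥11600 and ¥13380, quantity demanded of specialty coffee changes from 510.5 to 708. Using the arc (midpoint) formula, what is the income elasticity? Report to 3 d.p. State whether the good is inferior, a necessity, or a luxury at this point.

2.275 (luxury)

ΔQ = 708 − 510.5 = 197.5; midpoint Q̄ = (510.5 + 708)/2 = 609.25.
ΔI = 13380 − 11600 = 1780; midpoint Ī = (11600 + 13380)/2 = 12490.
η = (ΔQ/Q̄) ÷ (ΔI/Ī) = (197.5/609.25) ÷ (1780/12490) = 2.275.
η > 1 ⇒ luxury.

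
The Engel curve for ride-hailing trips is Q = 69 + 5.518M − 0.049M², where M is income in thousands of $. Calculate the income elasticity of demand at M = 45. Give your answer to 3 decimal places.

0.229

At M = 45: Q = 218.0850.
dQ/dM = 5.518 − 0.098M = 1.10800.
η = (dQ/dM)·(M/Q) = 1.10800 × (45/218.0850) = 0.229.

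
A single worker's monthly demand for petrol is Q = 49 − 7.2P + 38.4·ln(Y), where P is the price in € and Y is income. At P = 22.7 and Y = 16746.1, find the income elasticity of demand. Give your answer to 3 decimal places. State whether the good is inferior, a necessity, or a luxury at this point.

At P = 22.7, Y = 16746.1: Q = 259.035.
Holding P constant, ∂Q/∂Y = 38.4/Y = 0.00229307.
η_Y = (∂Q/∂Y)·(Y/Q) = 0.00229307 × (16746.1/259.035) = 0.148.
Since 0 < η < 1, this is a necessity.

0.148 (necessity)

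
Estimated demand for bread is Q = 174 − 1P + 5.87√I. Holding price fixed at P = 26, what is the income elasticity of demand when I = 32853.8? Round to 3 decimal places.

At P = 26, I = 32853.8: Q = 1211.974.
Holding P constant, ∂Q/∂I = 5.87/(2√I) = 0.0161926.
η_I = (∂Q/∂I)·(I/Q) = 0.0161926 × (32853.8/1211.974) = 0.439.

0.439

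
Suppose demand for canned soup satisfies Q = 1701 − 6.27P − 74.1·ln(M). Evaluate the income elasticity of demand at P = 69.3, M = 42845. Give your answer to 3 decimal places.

-0.156

At P = 69.3, M = 42845: Q = 476.187.
Holding P constant, ∂Q/∂M = -74.1/M = -0.00172949.
η_M = (∂Q/∂M)·(M/Q) = -0.00172949 × (42845/476.187) = -0.156.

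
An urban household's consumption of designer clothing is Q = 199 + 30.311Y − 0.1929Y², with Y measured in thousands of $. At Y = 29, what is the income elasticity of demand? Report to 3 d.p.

0.606

At Y = 29: Q = 915.7901.
dQ/dY = 30.311 − 0.3858Y = 19.12280.
η = (dQ/dY)·(Y/Q) = 19.12280 × (29/915.7901) = 0.606.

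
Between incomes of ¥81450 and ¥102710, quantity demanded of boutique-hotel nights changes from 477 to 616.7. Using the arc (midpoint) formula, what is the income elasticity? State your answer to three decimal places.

ΔQ = 616.7 − 477 = 139.7; midpoint Q̄ = (477 + 616.7)/2 = 546.85.
ΔI = 102710 − 81450 = 21260; midpoint Ī = (81450 + 102710)/2 = 92080.
η = (ΔQ/Q̄) ÷ (ΔI/Ī) = (139.7/546.85) ÷ (21260/92080) = 1.106.

1.106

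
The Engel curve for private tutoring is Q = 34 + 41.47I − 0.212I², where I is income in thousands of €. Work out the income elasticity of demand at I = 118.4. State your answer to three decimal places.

At I = 118.4: Q = 1972.1133.
dQ/dI = 41.47 − 0.424I = -8.73160.
η = (dQ/dI)·(I/Q) = -8.73160 × (118.4/1972.1133) = -0.524.

-0.524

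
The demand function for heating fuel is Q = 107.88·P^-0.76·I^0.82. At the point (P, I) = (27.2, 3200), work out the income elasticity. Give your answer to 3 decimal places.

0.820

For a multiplicative demand Q = A·P^α·I^β, the income elasticity is β everywhere.
Here β = 0.82, so η = 0.820.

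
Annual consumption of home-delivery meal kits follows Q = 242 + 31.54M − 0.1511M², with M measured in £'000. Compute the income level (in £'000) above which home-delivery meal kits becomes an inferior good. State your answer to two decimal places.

104.37

dQ/dM = 31.54 − 0.3022M.
The good is inferior where dQ/dM < 0. Setting dQ/dM = 0 gives M = 31.54 / 0.3022 = 104.37.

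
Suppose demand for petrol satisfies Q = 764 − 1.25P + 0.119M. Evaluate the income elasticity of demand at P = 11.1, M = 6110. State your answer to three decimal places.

At P = 11.1, M = 6110: Q = 1477.215.
Holding P constant, ∂Q/∂M = 0.119.
η_M = (∂Q/∂M)·(M/Q) = 0.119 × (6110/1477.215) = 0.492.

0.492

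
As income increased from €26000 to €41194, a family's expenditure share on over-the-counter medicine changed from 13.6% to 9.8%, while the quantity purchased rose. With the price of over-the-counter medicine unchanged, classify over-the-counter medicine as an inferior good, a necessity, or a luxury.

Quantity rises but the budget share falls as income rises, so 0 < η < 1.

necessity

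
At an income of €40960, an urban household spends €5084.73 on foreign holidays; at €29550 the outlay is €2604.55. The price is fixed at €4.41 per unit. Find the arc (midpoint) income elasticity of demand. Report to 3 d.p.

1.993

With a constant price, Q₁ = 5084.73/4.41 = 1153.000 and Q₂ = 2604.55/4.41 = 590.601 (equivalently, work directly with expenditure since P cancels).
Midpoint %ΔQ = (2604.55 − 5084.73)/3844.64 = -0.64510; midpoint %ΔI = (29550 − 40960)/35255 = -0.32364.
η = -0.64510 / -0.32364 = 1.993.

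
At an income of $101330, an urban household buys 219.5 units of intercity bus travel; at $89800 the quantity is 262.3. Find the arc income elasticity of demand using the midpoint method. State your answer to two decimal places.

-1.47

ΔQ = 262.3 − 219.5 = 42.8; midpoint Q̄ = (219.5 + 262.3)/2 = 240.9.
ΔI = 89800 − 101330 = -11530; midpoint Ī = (101330 + 89800)/2 = 95565.
η = (ΔQ/Q̄) ÷ (ΔI/Ī) = (42.8/240.9) ÷ (-11530/95565) = -1.47.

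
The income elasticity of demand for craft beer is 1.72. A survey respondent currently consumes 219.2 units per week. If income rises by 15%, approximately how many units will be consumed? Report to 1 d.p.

%ΔQ ≈ η × %ΔI = 1.72 × 15% = 25.8%.
New Q ≈ 219.2 × (1 + 0.258) = 275.8.

275.8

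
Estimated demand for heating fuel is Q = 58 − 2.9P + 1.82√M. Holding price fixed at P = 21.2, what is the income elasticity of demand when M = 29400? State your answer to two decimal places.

At P = 21.2, M = 29400: Q = 308.585.
Holding P constant, ∂Q/∂M = 1.82/(2√M) = 0.00530723.
η_M = (∂Q/∂M)·(M/Q) = 0.00530723 × (29400/308.585) = 0.51.

0.51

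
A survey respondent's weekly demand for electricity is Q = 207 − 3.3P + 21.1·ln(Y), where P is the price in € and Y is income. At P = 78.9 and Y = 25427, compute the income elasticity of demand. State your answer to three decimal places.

0.131

At P = 78.9, Y = 25427: Q = 160.659.
Holding P constant, ∂Q/∂Y = 21.1/Y = 0.000829827.
η_Y = (∂Q/∂Y)·(Y/Q) = 0.000829827 × (25427/160.659) = 0.131.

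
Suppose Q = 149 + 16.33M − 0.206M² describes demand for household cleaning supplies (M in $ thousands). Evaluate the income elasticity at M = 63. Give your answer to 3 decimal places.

-1.684

At M = 63: Q = 360.1760.
dQ/dM = 16.33 − 0.412M = -9.62600.
η = (dQ/dM)·(M/Q) = -9.62600 × (63/360.1760) = -1.684.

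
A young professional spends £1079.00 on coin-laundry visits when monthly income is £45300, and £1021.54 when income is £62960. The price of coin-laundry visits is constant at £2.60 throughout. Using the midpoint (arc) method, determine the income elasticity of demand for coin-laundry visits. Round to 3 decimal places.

With a constant price, Q₁ = 1079.00/2.60 = 415.000 and Q₂ = 1021.54/2.60 = 392.900 (equivalently, work directly with expenditure since P cancels).
Midpoint %ΔQ = (1021.54 − 1079.00)/1050.27 = -0.05471; midpoint %ΔI = (62960 − 45300)/54130 = 0.32625.
η = -0.05471 / 0.32625 = -0.168.

-0.168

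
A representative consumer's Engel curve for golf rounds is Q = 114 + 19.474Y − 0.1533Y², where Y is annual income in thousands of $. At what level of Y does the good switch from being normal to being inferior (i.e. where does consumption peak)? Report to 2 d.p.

dQ/dY = 19.474 − 0.3066Y.
The good is inferior where dQ/dY < 0. Setting dQ/dY = 0 gives Y = 19.474 / 0.3066 = 63.52.

63.52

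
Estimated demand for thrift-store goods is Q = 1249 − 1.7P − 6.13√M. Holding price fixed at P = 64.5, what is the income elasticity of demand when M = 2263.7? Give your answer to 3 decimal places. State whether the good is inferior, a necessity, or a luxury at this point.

-0.172 (inferior good)

At P = 64.5, M = 2263.7: Q = 847.695.
Holding P constant, ∂Q/∂M = -6.13/(2√M) = -0.06442.
η_M = (∂Q/∂M)·(M/Q) = -0.06442 × (2263.7/847.695) = -0.172.
Since η < 0, this is an inferior good.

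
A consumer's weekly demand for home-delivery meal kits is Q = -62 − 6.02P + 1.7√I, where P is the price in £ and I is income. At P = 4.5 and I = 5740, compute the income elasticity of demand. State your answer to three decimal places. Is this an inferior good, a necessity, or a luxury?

1.622 (luxury)

At P = 4.5, I = 5740: Q = 39.707.
Holding P constant, ∂Q/∂I = 1.7/(2√I) = 0.0112192.
η_I = (∂Q/∂I)·(I/Q) = 0.0112192 × (5740/39.707) = 1.622.
Since η > 1, this is a luxury.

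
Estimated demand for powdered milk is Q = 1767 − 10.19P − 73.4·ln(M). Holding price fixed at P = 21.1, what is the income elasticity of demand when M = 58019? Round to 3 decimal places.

-0.098

At P = 21.1, M = 58019: Q = 746.901.
Holding P constant, ∂Q/∂M = -73.4/M = -0.0012651.
η_M = (∂Q/∂M)·(M/Q) = -0.0012651 × (58019/746.901) = -0.098.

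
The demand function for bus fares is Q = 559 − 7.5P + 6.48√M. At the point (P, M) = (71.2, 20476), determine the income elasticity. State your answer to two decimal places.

At P = 71.2, M = 20476: Q = 952.252.
Holding P constant, ∂Q/∂M = 6.48/(2√M) = 0.0226424.
η_M = (∂Q/∂M)·(M/Q) = 0.0226424 × (20476/952.252) = 0.49.

0.49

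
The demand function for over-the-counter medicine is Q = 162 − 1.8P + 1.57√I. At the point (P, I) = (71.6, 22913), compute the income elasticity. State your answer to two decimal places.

0.44

At P = 71.6, I = 22913: Q = 270.772.
Holding P constant, ∂Q/∂I = 1.57/(2√I) = 0.00518595.
η_I = (∂Q/∂I)·(I/Q) = 0.00518595 × (22913/270.772) = 0.44.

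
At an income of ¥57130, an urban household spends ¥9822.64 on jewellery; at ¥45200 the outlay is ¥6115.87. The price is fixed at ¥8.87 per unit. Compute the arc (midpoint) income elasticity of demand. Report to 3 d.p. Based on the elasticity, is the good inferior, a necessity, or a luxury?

1.995 (luxury)

With a constant price, Q₁ = 9822.64/8.87 = 1107.400 and Q₂ = 6115.87/8.87 = 689.501 (equivalently, work directly with expenditure since P cancels).
Midpoint %ΔQ = (6115.87 − 9822.64)/7969.25 = -0.46513; midpoint %ΔI = (45200 − 57130)/51165 = -0.23317.
η = -0.46513 / -0.23317 = 1.995.
η > 1 ⇒ luxury.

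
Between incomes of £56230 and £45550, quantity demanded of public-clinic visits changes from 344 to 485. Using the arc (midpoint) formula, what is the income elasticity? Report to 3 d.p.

ΔQ = 485 − 344 = 141; midpoint Q̄ = (344 + 485)/2 = 414.5.
ΔI = 45550 − 56230 = -10680; midpoint Ī = (56230 + 45550)/2 = 50890.
η = (ΔQ/Q̄) ÷ (ΔI/Ī) = (141/414.5) ÷ (-10680/50890) = -1.621.

-1.621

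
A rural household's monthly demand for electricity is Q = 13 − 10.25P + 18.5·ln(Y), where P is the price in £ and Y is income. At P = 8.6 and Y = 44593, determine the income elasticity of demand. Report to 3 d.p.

At P = 8.6, Y = 44593: Q = 122.899.
Holding P constant, ∂Q/∂Y = 18.5/Y = 0.000414863.
η_Y = (∂Q/∂Y)·(Y/Q) = 0.000414863 × (44593/122.899) = 0.151.

0.151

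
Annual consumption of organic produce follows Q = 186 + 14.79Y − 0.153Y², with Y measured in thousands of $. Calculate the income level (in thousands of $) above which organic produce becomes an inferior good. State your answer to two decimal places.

dQ/dY = 14.79 − 0.306Y.
The good is inferior where dQ/dY < 0. Setting dQ/dY = 0 gives Y = 14.79 / 0.306 = 48.33.

48.33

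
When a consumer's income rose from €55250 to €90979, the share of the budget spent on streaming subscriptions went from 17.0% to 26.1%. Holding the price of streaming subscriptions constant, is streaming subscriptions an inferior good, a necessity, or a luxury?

The budget share rises as income rises, so η > 1.

luxury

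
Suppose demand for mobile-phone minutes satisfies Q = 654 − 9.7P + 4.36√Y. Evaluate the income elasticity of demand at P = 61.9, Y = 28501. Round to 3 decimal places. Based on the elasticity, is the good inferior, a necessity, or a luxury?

0.466 (necessity)

At P = 61.9, Y = 28501: Q = 789.636.
Holding P constant, ∂Q/∂Y = 4.36/(2√Y) = 0.012913.
η_Y = (∂Q/∂Y)·(Y/Q) = 0.012913 × (28501/789.636) = 0.466.
Since 0 < η < 1, this is a necessity.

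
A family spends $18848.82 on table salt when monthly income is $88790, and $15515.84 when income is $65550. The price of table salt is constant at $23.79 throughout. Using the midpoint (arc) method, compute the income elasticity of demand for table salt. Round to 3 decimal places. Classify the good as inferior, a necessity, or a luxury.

0.644 (necessity)

With a constant price, Q₁ = 18848.82/23.79 = 792.300 and Q₂ = 15515.84/23.79 = 652.200 (equivalently, work directly with expenditure since P cancels).
Midpoint %ΔQ = (15515.84 − 18848.82)/17182.33 = -0.19398; midpoint %ΔI = (65550 − 88790)/77170 = -0.30115.
η = -0.19398 / -0.30115 = 0.644.
0 < η < 1 ⇒ necessity.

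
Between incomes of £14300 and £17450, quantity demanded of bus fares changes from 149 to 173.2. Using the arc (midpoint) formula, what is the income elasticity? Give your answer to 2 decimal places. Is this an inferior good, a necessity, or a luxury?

0.76 (necessity)

ΔQ = 173.2 − 149 = 24.2; midpoint Q̄ = (149 + 173.2)/2 = 161.1.
ΔI = 17450 − 14300 = 3150; midpoint Ī = (14300 + 17450)/2 = 15875.
η = (ΔQ/Q̄) ÷ (ΔI/Ī) = (24.2/161.1) ÷ (3150/15875) = 0.76.
0 < η < 1 ⇒ necessity.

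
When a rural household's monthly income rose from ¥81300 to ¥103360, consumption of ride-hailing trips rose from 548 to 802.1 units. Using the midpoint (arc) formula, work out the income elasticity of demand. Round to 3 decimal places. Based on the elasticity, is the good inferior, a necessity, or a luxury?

ΔQ = 802.1 − 548 = 254.1; midpoint Q̄ = (548 + 802.1)/2 = 675.05.
ΔI = 103360 − 81300 = 22060; midpoint Ī = (81300 + 103360)/2 = 92330.
η = (ΔQ/Q̄) ÷ (ΔI/Ī) = (254.1/675.05) ÷ (22060/92330) = 1.575.
η > 1 ⇒ luxury.

1.575 (luxury)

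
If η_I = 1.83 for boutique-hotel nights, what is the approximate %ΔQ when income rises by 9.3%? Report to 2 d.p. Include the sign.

%ΔQ ≈ η × %ΔI = 1.83 × 9.3% = 17.02%.

17.02%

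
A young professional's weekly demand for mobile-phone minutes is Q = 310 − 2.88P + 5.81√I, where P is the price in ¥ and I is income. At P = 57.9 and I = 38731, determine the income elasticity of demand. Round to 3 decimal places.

At P = 57.9, I = 38731: Q = 1286.667.
Holding P constant, ∂Q/∂I = 5.81/(2√I) = 0.014761.
η_I = (∂Q/∂I)·(I/Q) = 0.014761 × (38731/1286.667) = 0.444.

0.444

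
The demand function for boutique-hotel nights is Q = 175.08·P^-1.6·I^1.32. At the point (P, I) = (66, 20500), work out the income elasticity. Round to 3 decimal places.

1.320

For a multiplicative demand Q = A·P^α·I^β, the income elasticity is β everywhere.
Here β = 1.32, so η = 1.320.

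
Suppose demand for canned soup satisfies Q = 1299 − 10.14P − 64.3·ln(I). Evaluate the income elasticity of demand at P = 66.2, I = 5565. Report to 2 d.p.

-0.88

At P = 66.2, I = 5565: Q = 73.193.
Holding P constant, ∂Q/∂I = -64.3/I = -0.0115544.
η_I = (∂Q/∂I)·(I/Q) = -0.0115544 × (5565/73.193) = -0.88.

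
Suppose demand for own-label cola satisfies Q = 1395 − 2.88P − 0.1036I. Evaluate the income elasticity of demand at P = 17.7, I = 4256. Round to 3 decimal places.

-0.488

At P = 17.7, I = 4256: Q = 903.102.
Holding P constant, ∂Q/∂I = −0.1036.
η_I = (∂Q/∂I)·(I/Q) = -0.1036 × (4256/903.102) = -0.488.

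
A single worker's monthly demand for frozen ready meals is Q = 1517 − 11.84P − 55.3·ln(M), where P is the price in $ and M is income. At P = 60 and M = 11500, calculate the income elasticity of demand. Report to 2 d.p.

At P = 60, M = 11500: Q = 289.539.
Holding P constant, ∂Q/∂M = -55.3/M = -0.0048087.
η_M = (∂Q/∂M)·(M/Q) = -0.0048087 × (11500/289.539) = -0.19.

-0.19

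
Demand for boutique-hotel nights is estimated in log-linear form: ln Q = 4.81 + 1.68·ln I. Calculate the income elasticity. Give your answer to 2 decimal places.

1.68

In a log-linear demand, the coefficient on ln I is the income elasticity.
So η = 1.68.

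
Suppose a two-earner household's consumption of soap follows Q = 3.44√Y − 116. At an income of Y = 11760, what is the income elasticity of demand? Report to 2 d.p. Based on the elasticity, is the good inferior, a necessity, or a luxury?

0.73 (necessity)

At Y = 11760: Q = 257.046.
dQ/dY = 3.44/(2√Y) = 0.0158608 at this income.
η = (dQ/dY)·(Y/Q) = 0.0158608 × (11760/257.046) = 0.73.
Since 0 < η < 1, the good is a necessity.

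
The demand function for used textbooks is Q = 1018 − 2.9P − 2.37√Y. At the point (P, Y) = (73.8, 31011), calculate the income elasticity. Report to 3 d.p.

-0.540

At P = 73.8, Y = 31011: Q = 386.624.
Holding P constant, ∂Q/∂Y = -2.37/(2√Y) = -0.00672915.
η_Y = (∂Q/∂Y)·(Y/Q) = -0.00672915 × (31011/386.624) = -0.540.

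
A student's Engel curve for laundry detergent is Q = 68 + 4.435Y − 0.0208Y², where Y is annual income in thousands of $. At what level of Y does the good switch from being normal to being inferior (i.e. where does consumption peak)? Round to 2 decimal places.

dQ/dY = 4.435 − 0.0416Y.
The good is inferior where dQ/dY < 0. Setting dQ/dY = 0 gives Y = 4.435 / 0.0416 = 106.61.

106.61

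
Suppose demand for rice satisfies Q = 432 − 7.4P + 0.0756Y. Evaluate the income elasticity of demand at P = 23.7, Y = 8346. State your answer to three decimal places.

At P = 23.7, Y = 8346: Q = 887.578.
Holding P constant, ∂Q/∂Y = 0.0756.
η_Y = (∂Q/∂Y)·(Y/Q) = 0.0756 × (8346/887.578) = 0.711.

0.711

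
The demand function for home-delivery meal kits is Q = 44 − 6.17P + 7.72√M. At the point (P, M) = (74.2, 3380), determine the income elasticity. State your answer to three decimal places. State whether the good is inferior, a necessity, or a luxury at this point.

At P = 74.2, M = 3380: Q = 35.010.
Holding P constant, ∂Q/∂M = 7.72/(2√M) = 0.066394.
η_M = (∂Q/∂M)·(M/Q) = 0.066394 × (3380/35.010) = 6.410.
Since η > 1, this is a luxury.

6.410 (luxury)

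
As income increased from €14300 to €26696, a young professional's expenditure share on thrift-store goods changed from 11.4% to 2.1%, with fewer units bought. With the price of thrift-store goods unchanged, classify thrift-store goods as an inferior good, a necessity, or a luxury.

inferior good

Quantity demanded falls as income rises, so η < 0.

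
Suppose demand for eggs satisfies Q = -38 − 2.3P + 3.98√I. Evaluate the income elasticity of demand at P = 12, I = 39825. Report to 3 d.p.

0.545

At P = 12, I = 39825: Q = 728.657.
Holding P constant, ∂Q/∂I = 3.98/(2√I) = 0.00997184.
η_I = (∂Q/∂I)·(I/Q) = 0.00997184 × (39825/728.657) = 0.545.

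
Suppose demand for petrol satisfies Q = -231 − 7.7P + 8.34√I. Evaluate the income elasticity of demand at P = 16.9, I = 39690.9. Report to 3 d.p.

At P = 16.9, I = 39690.9: Q = 1300.413.
Holding P constant, ∂Q/∂I = 8.34/(2√I) = 0.020931.
η_I = (∂Q/∂I)·(I/Q) = 0.020931 × (39690.9/1300.413) = 0.639.

0.639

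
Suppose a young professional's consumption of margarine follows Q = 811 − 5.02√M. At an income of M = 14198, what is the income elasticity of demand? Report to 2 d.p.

-1.41

At M = 14198: Q = 212.840.
dQ/dM = -5.02/(2√M) = -0.0210649 at this income.
η = (dQ/dM)·(M/Q) = -0.0210649 × (14198/212.840) = -1.41.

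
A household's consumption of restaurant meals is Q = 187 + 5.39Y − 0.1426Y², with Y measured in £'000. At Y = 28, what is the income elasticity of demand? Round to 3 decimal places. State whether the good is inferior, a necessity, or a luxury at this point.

-0.321 (inferior good)

At Y = 28: Q = 226.1216.
dQ/dY = 5.39 − 0.2852Y = -2.59560.
η = (dQ/dY)·(Y/Q) = -2.59560 × (28/226.1216) = -0.321.
η < 0 ⇒ inferior good.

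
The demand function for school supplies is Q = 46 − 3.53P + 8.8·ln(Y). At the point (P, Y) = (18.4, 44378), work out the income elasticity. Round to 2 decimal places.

At P = 18.4, Y = 44378: Q = 75.212.
Holding P constant, ∂Q/∂Y = 8.8/Y = 0.000198296.
η_Y = (∂Q/∂Y)·(Y/Q) = 0.000198296 × (44378/75.212) = 0.12.

0.12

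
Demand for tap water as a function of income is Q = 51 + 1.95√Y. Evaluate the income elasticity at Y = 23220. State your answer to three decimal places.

At Y = 23220: Q = 348.143.
dQ/dY = 1.95/(2√Y) = 0.00639843 at this income.
η = (dQ/dY)·(Y/Q) = 0.00639843 × (23220/348.143) = 0.427.

0.427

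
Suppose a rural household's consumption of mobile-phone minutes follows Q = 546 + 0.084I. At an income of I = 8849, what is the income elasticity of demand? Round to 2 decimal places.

At I = 8849: Q = 1289.316.
dQ/dI = 0.084.
η = (dQ/dI)·(I/Q) = 0.084 × (8849/1289.316) = 0.58.

0.58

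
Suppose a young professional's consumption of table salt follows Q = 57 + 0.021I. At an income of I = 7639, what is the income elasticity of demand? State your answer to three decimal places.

At I = 7639: Q = 217.419.
dQ/dI = 0.021.
η = (dQ/dI)·(I/Q) = 0.021 × (7639/217.419) = 0.738.

0.738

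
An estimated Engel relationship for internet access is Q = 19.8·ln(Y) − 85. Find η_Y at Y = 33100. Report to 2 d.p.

At Y = 33100: Q = 121.064.
dQ/dY = 19.8/Y = 0.000598187 at this income.
η = (dQ/dY)·(Y/Q) = 0.000598187 × (33100/121.064) = 0.16.

0.16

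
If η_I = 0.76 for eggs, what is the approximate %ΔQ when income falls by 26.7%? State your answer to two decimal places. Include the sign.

-20.29%

%ΔQ ≈ η × %ΔI = 0.76 × (-26.7%) = -20.29%.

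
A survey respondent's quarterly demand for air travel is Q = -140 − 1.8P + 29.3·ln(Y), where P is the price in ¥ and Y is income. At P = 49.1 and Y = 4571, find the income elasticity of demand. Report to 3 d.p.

At P = 49.1, Y = 4571: Q = 18.545.
Holding P constant, ∂Q/∂Y = 29.3/Y = 0.00640998.
η_Y = (∂Q/∂Y)·(Y/Q) = 0.00640998 × (4571/18.545) = 1.580.

1.580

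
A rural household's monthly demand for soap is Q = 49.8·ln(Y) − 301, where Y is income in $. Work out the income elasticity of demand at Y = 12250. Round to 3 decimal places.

0.297

At Y = 12250: Q = 167.781.
dQ/dY = 49.8/Y = 0.00406531 at this income.
η = (dQ/dY)·(Y/Q) = 0.00406531 × (12250/167.781) = 0.297.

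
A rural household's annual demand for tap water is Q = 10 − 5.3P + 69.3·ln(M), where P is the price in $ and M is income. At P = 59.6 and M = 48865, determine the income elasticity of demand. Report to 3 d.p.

At P = 59.6, M = 48865: Q = 442.339.
Holding P constant, ∂Q/∂M = 69.3/M = 0.00141819.
η_M = (∂Q/∂M)·(M/Q) = 0.00141819 × (48865/442.339) = 0.157.

0.157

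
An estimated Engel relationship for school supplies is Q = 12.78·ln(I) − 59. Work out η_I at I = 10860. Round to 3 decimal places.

0.214

At I = 10860: Q = 59.763.
dQ/dI = 12.78/I = 0.0011768 at this income.
η = (dQ/dI)·(I/Q) = 0.0011768 × (10860/59.763) = 0.214.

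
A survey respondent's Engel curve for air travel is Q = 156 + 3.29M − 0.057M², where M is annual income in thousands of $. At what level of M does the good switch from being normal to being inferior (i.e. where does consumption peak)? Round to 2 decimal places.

28.86

dQ/dM = 3.29 − 0.114M.
The good is inferior where dQ/dM < 0. Setting dQ/dM = 0 gives M = 3.29 / 0.114 = 28.86.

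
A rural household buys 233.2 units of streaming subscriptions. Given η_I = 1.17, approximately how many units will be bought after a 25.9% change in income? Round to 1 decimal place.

%ΔQ ≈ η × %ΔI = 1.17 × 25.9% = 30.303%.
New Q ≈ 233.2 × (1 + 0.30303) = 303.9.

303.9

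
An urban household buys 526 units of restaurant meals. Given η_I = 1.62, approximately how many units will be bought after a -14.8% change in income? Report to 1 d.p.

399.9

%ΔQ ≈ η × %ΔI = 1.62 × (-14.8%) = -23.976%.
New Q ≈ 526 × (1 − 0.23976) = 399.9.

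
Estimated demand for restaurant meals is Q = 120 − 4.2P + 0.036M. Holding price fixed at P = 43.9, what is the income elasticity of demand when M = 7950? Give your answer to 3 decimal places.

1.290

At P = 43.9, M = 7950: Q = 221.820.
Holding P constant, ∂Q/∂M = 0.036.
η_M = (∂Q/∂M)·(M/Q) = 0.036 × (7950/221.820) = 1.290.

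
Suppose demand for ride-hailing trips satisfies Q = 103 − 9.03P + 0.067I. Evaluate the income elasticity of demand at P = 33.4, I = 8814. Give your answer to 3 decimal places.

1.507

At P = 33.4, I = 8814: Q = 391.936.
Holding P constant, ∂Q/∂I = 0.067.
η_I = (∂Q/∂I)·(I/Q) = 0.067 × (8814/391.936) = 1.507.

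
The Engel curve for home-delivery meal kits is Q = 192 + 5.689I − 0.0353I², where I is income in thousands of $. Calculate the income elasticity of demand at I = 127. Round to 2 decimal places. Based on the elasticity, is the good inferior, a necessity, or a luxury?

-1.21 (inferior good)

At I = 127: Q = 345.1493.
dQ/dI = 5.689 − 0.0706I = -3.27720.
η = (dQ/dI)·(I/Q) = -3.27720 × (127/345.1493) = -1.21.
η < 0 ⇒ inferior good.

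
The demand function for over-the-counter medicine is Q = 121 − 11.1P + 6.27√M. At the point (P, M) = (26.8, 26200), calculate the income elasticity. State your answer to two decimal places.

0.61

At P = 26.8, M = 26200: Q = 838.408.
Holding P constant, ∂Q/∂M = 6.27/(2√M) = 0.0193681.
η_M = (∂Q/∂M)·(M/Q) = 0.0193681 × (26200/838.408) = 0.61.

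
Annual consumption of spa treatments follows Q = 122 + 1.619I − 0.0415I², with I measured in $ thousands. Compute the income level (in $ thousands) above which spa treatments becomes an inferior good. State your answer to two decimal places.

19.51

dQ/dI = 1.619 − 0.083I.
The good is inferior where dQ/dI < 0. Setting dQ/dI = 0 gives I = 1.619 / 0.083 = 19.51.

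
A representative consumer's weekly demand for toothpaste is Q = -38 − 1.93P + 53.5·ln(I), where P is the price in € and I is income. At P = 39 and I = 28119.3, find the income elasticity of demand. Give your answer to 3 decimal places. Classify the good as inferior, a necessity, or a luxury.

At P = 39, I = 28119.3: Q = 434.795.
Holding P constant, ∂Q/∂I = 53.5/I = 0.00190261.
η_I = (∂Q/∂I)·(I/Q) = 0.00190261 × (28119.3/434.795) = 0.123.
Since 0 < η < 1, this is a necessity.

0.123 (necessity)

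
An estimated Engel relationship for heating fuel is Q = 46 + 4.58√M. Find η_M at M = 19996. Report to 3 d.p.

At M = 19996: Q = 693.645.
dQ/dM = 4.58/(2√M) = 0.0161944 at this income.
η = (dQ/dM)·(M/Q) = 0.0161944 × (19996/693.645) = 0.467.

0.467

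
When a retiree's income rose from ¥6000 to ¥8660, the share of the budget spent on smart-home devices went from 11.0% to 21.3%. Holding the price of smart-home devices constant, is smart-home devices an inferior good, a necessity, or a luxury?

luxury

The budget share rises as income rises, so η > 1.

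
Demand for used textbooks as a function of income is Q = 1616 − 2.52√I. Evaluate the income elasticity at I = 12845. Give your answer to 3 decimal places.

At I = 12845: Q = 1330.394.
dQ/dI = -2.52/(2√I) = -0.0111174 at this income.
η = (dQ/dI)·(I/Q) = -0.0111174 × (12845/1330.394) = -0.107.

-0.107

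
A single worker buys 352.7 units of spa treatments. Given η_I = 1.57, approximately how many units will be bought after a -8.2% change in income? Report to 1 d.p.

307.3

%ΔQ ≈ η × %ΔI = 1.57 × (-8.2%) = -12.874%.
New Q ≈ 352.7 × (1 − 0.12874) = 307.3.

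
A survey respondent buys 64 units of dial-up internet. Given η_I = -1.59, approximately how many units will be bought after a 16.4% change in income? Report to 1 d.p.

47.3

%ΔQ ≈ η × %ΔI = -1.59 × 16.4% = -26.076%.
New Q ≈ 64 × (1 − 0.26076) = 47.3.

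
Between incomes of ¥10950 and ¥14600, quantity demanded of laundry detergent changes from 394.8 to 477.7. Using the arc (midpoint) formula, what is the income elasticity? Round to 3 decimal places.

ΔQ = 477.7 − 394.8 = 82.9; midpoint Q̄ = (394.8 + 477.7)/2 = 436.25.
ΔI = 14600 − 10950 = 3650; midpoint Ī = (10950 + 14600)/2 = 12775.
η = (ΔQ/Q̄) ÷ (ΔI/Ī) = (82.9/436.25) ÷ (3650/12775) = 0.665.

0.665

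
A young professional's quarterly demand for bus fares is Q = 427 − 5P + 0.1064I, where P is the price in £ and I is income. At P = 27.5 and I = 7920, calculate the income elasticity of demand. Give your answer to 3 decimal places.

At P = 27.5, I = 7920: Q = 1132.188.
Holding P constant, ∂Q/∂I = 0.1064.
η_I = (∂Q/∂I)·(I/Q) = 0.1064 × (7920/1132.188) = 0.744.

0.744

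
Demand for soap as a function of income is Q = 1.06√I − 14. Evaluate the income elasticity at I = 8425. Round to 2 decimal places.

0.58

At I = 8425: Q = 83.295.
dQ/dI = 1.06/(2√I) = 0.00577419 at this income.
η = (dQ/dI)·(I/Q) = 0.00577419 × (8425/83.295) = 0.58.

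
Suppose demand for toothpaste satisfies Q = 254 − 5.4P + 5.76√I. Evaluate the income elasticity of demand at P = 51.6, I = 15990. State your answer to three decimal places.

0.518

At P = 51.6, I = 15990: Q = 703.721.
Holding P constant, ∂Q/∂I = 5.76/(2√I) = 0.0227755.
η_I = (∂Q/∂I)·(I/Q) = 0.0227755 × (15990/703.721) = 0.518.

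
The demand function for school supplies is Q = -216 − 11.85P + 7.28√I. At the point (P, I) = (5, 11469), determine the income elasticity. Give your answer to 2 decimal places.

At P = 5, I = 11469: Q = 504.390.
Holding P constant, ∂Q/∂I = 7.28/(2√I) = 0.033989.
η_I = (∂Q/∂I)·(I/Q) = 0.033989 × (11469/504.390) = 0.77.

0.77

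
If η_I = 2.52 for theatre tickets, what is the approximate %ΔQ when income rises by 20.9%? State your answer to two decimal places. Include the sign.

%ΔQ ≈ η × %ΔI = 2.52 × 20.9% = 52.67%.

52.67%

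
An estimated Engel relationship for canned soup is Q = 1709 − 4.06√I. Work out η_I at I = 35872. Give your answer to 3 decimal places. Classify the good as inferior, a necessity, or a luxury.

-0.409 (inferior good)

At I = 35872: Q = 940.040.
dQ/dI = -4.06/(2√I) = -0.0107181 at this income.
η = (dQ/dI)·(I/Q) = -0.0107181 × (35872/940.040) = -0.409.
Since η < 0, the good is an inferior good.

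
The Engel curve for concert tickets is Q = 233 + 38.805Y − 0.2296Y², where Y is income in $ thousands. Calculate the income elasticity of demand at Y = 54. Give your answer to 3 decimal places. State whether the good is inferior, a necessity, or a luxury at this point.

At Y = 54: Q = 1658.9564.
dQ/dY = 38.805 − 0.4592Y = 14.00820.
η = (dQ/dY)·(Y/Q) = 14.00820 × (54/1658.9564) = 0.456.
0 < η < 1 ⇒ necessity.

0.456 (necessity)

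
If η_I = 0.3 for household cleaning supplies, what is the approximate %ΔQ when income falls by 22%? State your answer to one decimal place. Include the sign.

%ΔQ ≈ η × %ΔI = 0.3 × (-22%) = -6.6%.

-6.6%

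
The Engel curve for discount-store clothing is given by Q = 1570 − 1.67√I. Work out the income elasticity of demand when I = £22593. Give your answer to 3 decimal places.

-0.095

At I = 22593: Q = 1318.983.
dQ/dI = -1.67/(2√I) = -0.0055552 at this income.
η = (dQ/dI)·(I/Q) = -0.0055552 × (22593/1318.983) = -0.095.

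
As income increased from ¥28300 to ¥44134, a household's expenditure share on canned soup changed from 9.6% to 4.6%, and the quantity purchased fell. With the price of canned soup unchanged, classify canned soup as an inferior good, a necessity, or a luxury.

inferior good

Quantity demanded falls as income rises, so η < 0.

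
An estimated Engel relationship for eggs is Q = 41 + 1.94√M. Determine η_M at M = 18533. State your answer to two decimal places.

0.43

At M = 18533: Q = 305.104.
dQ/dM = 1.94/(2√M) = 0.00712523 at this income.
η = (dQ/dM)·(M/Q) = 0.00712523 × (18533/305.104) = 0.43.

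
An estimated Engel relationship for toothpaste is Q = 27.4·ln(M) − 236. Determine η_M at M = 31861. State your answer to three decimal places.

At M = 31861: Q = 48.114.
dQ/dM = 27.4/M = 0.000859986 at this income.
η = (dQ/dM)·(M/Q) = 0.000859986 × (31861/48.114) = 0.569.

0.569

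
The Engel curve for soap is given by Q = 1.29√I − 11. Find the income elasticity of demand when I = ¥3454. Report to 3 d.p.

0.585

At I = 3454: Q = 64.814.
dQ/dI = 1.29/(2√I) = 0.0109748 at this income.
η = (dQ/dI)·(I/Q) = 0.0109748 × (3454/64.814) = 0.585.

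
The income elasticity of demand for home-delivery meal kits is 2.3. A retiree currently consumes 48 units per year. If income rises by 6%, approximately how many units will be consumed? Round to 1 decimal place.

%ΔQ ≈ η × %ΔI = 2.3 × 6% = 13.8%.
New Q ≈ 48 × (1 + 0.138) = 54.6.

54.6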